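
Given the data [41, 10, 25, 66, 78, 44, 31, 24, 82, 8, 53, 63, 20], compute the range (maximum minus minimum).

74

Step 1: Identify the maximum value: max = 82
Step 2: Identify the minimum value: min = 8
Step 3: Range = max - min = 82 - 8 = 74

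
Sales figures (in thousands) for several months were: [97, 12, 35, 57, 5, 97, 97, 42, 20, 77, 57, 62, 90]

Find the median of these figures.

57

Step 1: Sort the data in ascending order: [5, 12, 20, 35, 42, 57, 57, 62, 77, 90, 97, 97, 97]
Step 2: The number of values is n = 13.
Step 3: Since n is odd, the median is the middle value at position 7: 57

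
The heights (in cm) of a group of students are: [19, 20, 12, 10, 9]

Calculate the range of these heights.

11

Step 1: Identify the maximum value: max = 20
Step 2: Identify the minimum value: min = 9
Step 3: Range = max - min = 20 - 9 = 11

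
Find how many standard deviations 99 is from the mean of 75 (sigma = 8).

3

Step 1: Recall the z-score formula: z = (x - mu) / sigma
Step 2: Substitute values: z = (99 - 75) / 8
Step 3: z = 24 / 8 = 3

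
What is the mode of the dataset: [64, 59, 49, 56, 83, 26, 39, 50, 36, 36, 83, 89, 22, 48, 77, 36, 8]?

36

Step 1: Count the frequency of each value:
  8: appears 1 time(s)
  22: appears 1 time(s)
  26: appears 1 time(s)
  36: appears 3 time(s)
  39: appears 1 time(s)
  48: appears 1 time(s)
  49: appears 1 time(s)
  50: appears 1 time(s)
  56: appears 1 time(s)
  59: appears 1 time(s)
  64: appears 1 time(s)
  77: appears 1 time(s)
  83: appears 2 time(s)
  89: appears 1 time(s)
Step 2: The value 36 appears most frequently (3 times).
Step 3: Mode = 36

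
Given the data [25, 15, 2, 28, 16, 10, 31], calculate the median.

16

Step 1: Sort the data in ascending order: [2, 10, 15, 16, 25, 28, 31]
Step 2: The number of values is n = 7.
Step 3: Since n is odd, the median is the middle value at position 4: 16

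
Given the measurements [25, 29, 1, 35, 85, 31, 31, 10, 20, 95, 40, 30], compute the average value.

36

Step 1: Sum all values: 25 + 29 + 1 + 35 + 85 + 31 + 31 + 10 + 20 + 95 + 40 + 30 = 432
Step 2: Count the number of values: n = 12
Step 3: Mean = sum / n = 432 / 12 = 36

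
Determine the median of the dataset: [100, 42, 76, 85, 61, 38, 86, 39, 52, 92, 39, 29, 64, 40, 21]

52

Step 1: Sort the data in ascending order: [21, 29, 38, 39, 39, 40, 42, 52, 61, 64, 76, 85, 86, 92, 100]
Step 2: The number of values is n = 15.
Step 3: Since n is odd, the median is the middle value at position 8: 52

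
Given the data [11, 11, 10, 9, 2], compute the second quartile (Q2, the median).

10

Step 1: Sort the data: [2, 9, 10, 11, 11]
Step 2: n = 5
Step 3: Q2 is the median. Since n is odd, it is the middle value at position 3: 10
Step 4: Q2 = 10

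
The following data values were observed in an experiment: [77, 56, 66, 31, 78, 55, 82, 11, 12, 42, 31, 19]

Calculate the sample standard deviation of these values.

25.9942

Step 1: Compute the mean: 46.6667
Step 2: Sum of squared deviations from the mean: 7432.6667
Step 3: Sample variance = 7432.6667 / 11 = 675.697
Step 4: Standard deviation = sqrt(675.697) = 25.9942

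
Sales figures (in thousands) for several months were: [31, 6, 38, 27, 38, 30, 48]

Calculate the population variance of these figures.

146.9796

Step 1: Compute the mean: (31 + 6 + 38 + 27 + 38 + 30 + 48) / 7 = 31.1429
Step 2: Compute squared deviations from the mean:
  (31 - 31.1429)^2 = 0.0204
  (6 - 31.1429)^2 = 632.1633
  (38 - 31.1429)^2 = 47.0204
  (27 - 31.1429)^2 = 17.1633
  (38 - 31.1429)^2 = 47.0204
  (30 - 31.1429)^2 = 1.3061
  (48 - 31.1429)^2 = 284.1633
Step 3: Sum of squared deviations = 1028.8571
Step 4: Population variance = 1028.8571 / 7 = 146.9796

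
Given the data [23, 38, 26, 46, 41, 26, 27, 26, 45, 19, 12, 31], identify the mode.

26

Step 1: Count the frequency of each value:
  12: appears 1 time(s)
  19: appears 1 time(s)
  23: appears 1 time(s)
  26: appears 3 time(s)
  27: appears 1 time(s)
  31: appears 1 time(s)
  38: appears 1 time(s)
  41: appears 1 time(s)
  45: appears 1 time(s)
  46: appears 1 time(s)
Step 2: The value 26 appears most frequently (3 times).
Step 3: Mode = 26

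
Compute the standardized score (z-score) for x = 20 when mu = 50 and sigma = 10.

-3

Step 1: Recall the z-score formula: z = (x - mu) / sigma
Step 2: Substitute values: z = (20 - 50) / 10
Step 3: z = -30 / 10 = -3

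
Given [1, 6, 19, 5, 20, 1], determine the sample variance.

74.6667

Step 1: Compute the mean: (1 + 6 + 19 + 5 + 20 + 1) / 6 = 8.6667
Step 2: Compute squared deviations from the mean:
  (1 - 8.6667)^2 = 58.7778
  (6 - 8.6667)^2 = 7.1111
  (19 - 8.6667)^2 = 106.7778
  (5 - 8.6667)^2 = 13.4444
  (20 - 8.6667)^2 = 128.4444
  (1 - 8.6667)^2 = 58.7778
Step 3: Sum of squared deviations = 373.3333
Step 4: Sample variance = 373.3333 / 5 = 74.6667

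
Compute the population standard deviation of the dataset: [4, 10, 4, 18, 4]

5.5136

Step 1: Compute the mean: 8
Step 2: Sum of squared deviations from the mean: 152
Step 3: Population variance = 152 / 5 = 30.4
Step 4: Standard deviation = sqrt(30.4) = 5.5136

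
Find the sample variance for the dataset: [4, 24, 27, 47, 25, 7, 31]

212.619

Step 1: Compute the mean: (4 + 24 + 27 + 47 + 25 + 7 + 31) / 7 = 23.5714
Step 2: Compute squared deviations from the mean:
  (4 - 23.5714)^2 = 383.0408
  (24 - 23.5714)^2 = 0.1837
  (27 - 23.5714)^2 = 11.7551
  (47 - 23.5714)^2 = 548.898
  (25 - 23.5714)^2 = 2.0408
  (7 - 23.5714)^2 = 274.6122
  (31 - 23.5714)^2 = 55.1837
Step 3: Sum of squared deviations = 1275.7143
Step 4: Sample variance = 1275.7143 / 6 = 212.619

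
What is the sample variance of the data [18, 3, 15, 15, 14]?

33.5

Step 1: Compute the mean: (18 + 3 + 15 + 15 + 14) / 5 = 13
Step 2: Compute squared deviations from the mean:
  (18 - 13)^2 = 25
  (3 - 13)^2 = 100
  (15 - 13)^2 = 4
  (15 - 13)^2 = 4
  (14 - 13)^2 = 1
Step 3: Sum of squared deviations = 134
Step 4: Sample variance = 134 / 4 = 33.5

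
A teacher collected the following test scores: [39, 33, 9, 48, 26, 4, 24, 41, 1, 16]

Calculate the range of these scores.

47

Step 1: Identify the maximum value: max = 48
Step 2: Identify the minimum value: min = 1
Step 3: Range = max - min = 48 - 1 = 47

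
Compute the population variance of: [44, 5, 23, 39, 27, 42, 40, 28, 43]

147.5556

Step 1: Compute the mean: (44 + 5 + 23 + 39 + 27 + 42 + 40 + 28 + 43) / 9 = 32.3333
Step 2: Compute squared deviations from the mean:
  (44 - 32.3333)^2 = 136.1111
  (5 - 32.3333)^2 = 747.1111
  (23 - 32.3333)^2 = 87.1111
  (39 - 32.3333)^2 = 44.4444
  (27 - 32.3333)^2 = 28.4444
  (42 - 32.3333)^2 = 93.4444
  (40 - 32.3333)^2 = 58.7778
  (28 - 32.3333)^2 = 18.7778
  (43 - 32.3333)^2 = 113.7778
Step 3: Sum of squared deviations = 1328
Step 4: Population variance = 1328 / 9 = 147.5556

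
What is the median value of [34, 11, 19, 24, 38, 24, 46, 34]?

29

Step 1: Sort the data in ascending order: [11, 19, 24, 24, 34, 34, 38, 46]
Step 2: The number of values is n = 8.
Step 3: Since n is even, the median is the average of positions 4 and 5:
  Median = (24 + 34) / 2 = 29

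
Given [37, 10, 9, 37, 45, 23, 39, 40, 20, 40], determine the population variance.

159.4

Step 1: Compute the mean: (37 + 10 + 9 + 37 + 45 + 23 + 39 + 40 + 20 + 40) / 10 = 30
Step 2: Compute squared deviations from the mean:
  (37 - 30)^2 = 49
  (10 - 30)^2 = 400
  (9 - 30)^2 = 441
  (37 - 30)^2 = 49
  (45 - 30)^2 = 225
  (23 - 30)^2 = 49
  (39 - 30)^2 = 81
  (40 - 30)^2 = 100
  (20 - 30)^2 = 100
  (40 - 30)^2 = 100
Step 3: Sum of squared deviations = 1594
Step 4: Population variance = 1594 / 10 = 159.4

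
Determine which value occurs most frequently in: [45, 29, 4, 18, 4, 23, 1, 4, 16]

4

Step 1: Count the frequency of each value:
  1: appears 1 time(s)
  4: appears 3 time(s)
  16: appears 1 time(s)
  18: appears 1 time(s)
  23: appears 1 time(s)
  29: appears 1 time(s)
  45: appears 1 time(s)
Step 2: The value 4 appears most frequently (3 times).
Step 3: Mode = 4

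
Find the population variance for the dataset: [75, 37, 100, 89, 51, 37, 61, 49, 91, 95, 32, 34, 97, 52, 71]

586.0622

Step 1: Compute the mean: (75 + 37 + 100 + 89 + 51 + 37 + 61 + 49 + 91 + 95 + 32 + 34 + 97 + 52 + 71) / 15 = 64.7333
Step 2: Compute squared deviations from the mean:
  (75 - 64.7333)^2 = 105.4044
  (37 - 64.7333)^2 = 769.1378
  (100 - 64.7333)^2 = 1243.7378
  (89 - 64.7333)^2 = 588.8711
  (51 - 64.7333)^2 = 188.6044
  (37 - 64.7333)^2 = 769.1378
  (61 - 64.7333)^2 = 13.9378
  (49 - 64.7333)^2 = 247.5378
  (91 - 64.7333)^2 = 689.9378
  (95 - 64.7333)^2 = 916.0711
  (32 - 64.7333)^2 = 1071.4711
  (34 - 64.7333)^2 = 944.5378
  (97 - 64.7333)^2 = 1041.1378
  (52 - 64.7333)^2 = 162.1378
  (71 - 64.7333)^2 = 39.2711
Step 3: Sum of squared deviations = 8790.9333
Step 4: Population variance = 8790.9333 / 15 = 586.0622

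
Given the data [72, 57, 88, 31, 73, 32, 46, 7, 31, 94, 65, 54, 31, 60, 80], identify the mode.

31

Step 1: Count the frequency of each value:
  7: appears 1 time(s)
  31: appears 3 time(s)
  32: appears 1 time(s)
  46: appears 1 time(s)
  54: appears 1 time(s)
  57: appears 1 time(s)
  60: appears 1 time(s)
  65: appears 1 time(s)
  72: appears 1 time(s)
  73: appears 1 time(s)
  80: appears 1 time(s)
  88: appears 1 time(s)
  94: appears 1 time(s)
Step 2: The value 31 appears most frequently (3 times).
Step 3: Mode = 31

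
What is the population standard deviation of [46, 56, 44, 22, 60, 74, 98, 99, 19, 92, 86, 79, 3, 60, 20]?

30.0515

Step 1: Compute the mean: 57.2
Step 2: Sum of squared deviations from the mean: 13546.4
Step 3: Population variance = 13546.4 / 15 = 903.0933
Step 4: Standard deviation = sqrt(903.0933) = 30.0515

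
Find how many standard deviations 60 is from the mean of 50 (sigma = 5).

2

Step 1: Recall the z-score formula: z = (x - mu) / sigma
Step 2: Substitute values: z = (60 - 50) / 5
Step 3: z = 10 / 5 = 2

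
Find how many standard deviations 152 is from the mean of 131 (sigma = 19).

1.1053

Step 1: Recall the z-score formula: z = (x - mu) / sigma
Step 2: Substitute values: z = (152 - 131) / 19
Step 3: z = 21 / 19 = 1.1053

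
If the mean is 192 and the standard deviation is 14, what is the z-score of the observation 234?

3

Step 1: Recall the z-score formula: z = (x - mu) / sigma
Step 2: Substitute values: z = (234 - 192) / 14
Step 3: z = 42 / 14 = 3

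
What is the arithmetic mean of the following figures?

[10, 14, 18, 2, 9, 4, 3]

8.5714

Step 1: Sum all values: 10 + 14 + 18 + 2 + 9 + 4 + 3 = 60
Step 2: Count the number of values: n = 7
Step 3: Mean = sum / n = 60 / 7 = 8.5714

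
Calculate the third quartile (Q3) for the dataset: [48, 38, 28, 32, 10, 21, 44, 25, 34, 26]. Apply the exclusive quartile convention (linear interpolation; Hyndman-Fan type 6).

39.5

Step 1: Sort the data: [10, 21, 25, 26, 28, 32, 34, 38, 44, 48]
Step 2: n = 10
Step 3: Using the exclusive quartile method:
  Q1 = 24
  Q2 (median) = 30
  Q3 = 39.5
  IQR = Q3 - Q1 = 39.5 - 24 = 15.5
Step 4: Q3 = 39.5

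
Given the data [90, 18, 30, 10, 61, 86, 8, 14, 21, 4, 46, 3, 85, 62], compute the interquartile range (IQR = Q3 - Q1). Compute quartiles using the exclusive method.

58.25

Step 1: Sort the data: [3, 4, 8, 10, 14, 18, 21, 30, 46, 61, 62, 85, 86, 90]
Step 2: n = 14
Step 3: Using the exclusive quartile method:
  Q1 = 9.5
  Q2 (median) = 25.5
  Q3 = 67.75
  IQR = Q3 - Q1 = 67.75 - 9.5 = 58.25
Step 4: IQR = 58.25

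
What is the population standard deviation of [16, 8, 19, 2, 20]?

6.9282

Step 1: Compute the mean: 13
Step 2: Sum of squared deviations from the mean: 240
Step 3: Population variance = 240 / 5 = 48
Step 4: Standard deviation = sqrt(48) = 6.9282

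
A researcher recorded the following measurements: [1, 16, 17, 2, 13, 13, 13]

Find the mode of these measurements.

13

Step 1: Count the frequency of each value:
  1: appears 1 time(s)
  2: appears 1 time(s)
  13: appears 3 time(s)
  16: appears 1 time(s)
  17: appears 1 time(s)
Step 2: The value 13 appears most frequently (3 times).
Step 3: Mode = 13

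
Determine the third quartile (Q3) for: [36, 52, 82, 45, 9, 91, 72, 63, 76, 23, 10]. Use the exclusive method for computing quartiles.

76

Step 1: Sort the data: [9, 10, 23, 36, 45, 52, 63, 72, 76, 82, 91]
Step 2: n = 11
Step 3: Using the exclusive quartile method:
  Q1 = 23
  Q2 (median) = 52
  Q3 = 76
  IQR = Q3 - Q1 = 76 - 23 = 53
Step 4: Q3 = 76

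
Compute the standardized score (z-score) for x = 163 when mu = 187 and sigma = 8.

-3

Step 1: Recall the z-score formula: z = (x - mu) / sigma
Step 2: Substitute values: z = (163 - 187) / 8
Step 3: z = -24 / 8 = -3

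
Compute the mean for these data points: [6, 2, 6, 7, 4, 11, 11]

6.7143

Step 1: Sum all values: 6 + 2 + 6 + 7 + 4 + 11 + 11 = 47
Step 2: Count the number of values: n = 7
Step 3: Mean = sum / n = 47 / 7 = 6.7143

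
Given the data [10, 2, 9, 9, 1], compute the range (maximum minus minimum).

9

Step 1: Identify the maximum value: max = 10
Step 2: Identify the minimum value: min = 1
Step 3: Range = max - min = 10 - 1 = 9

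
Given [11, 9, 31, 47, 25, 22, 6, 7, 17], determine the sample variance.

181.5278

Step 1: Compute the mean: (11 + 9 + 31 + 47 + 25 + 22 + 6 + 7 + 17) / 9 = 19.4444
Step 2: Compute squared deviations from the mean:
  (11 - 19.4444)^2 = 71.3086
  (9 - 19.4444)^2 = 109.0864
  (31 - 19.4444)^2 = 133.5309
  (47 - 19.4444)^2 = 759.3086
  (25 - 19.4444)^2 = 30.8642
  (22 - 19.4444)^2 = 6.5309
  (6 - 19.4444)^2 = 180.7531
  (7 - 19.4444)^2 = 154.8642
  (17 - 19.4444)^2 = 5.9753
Step 3: Sum of squared deviations = 1452.2222
Step 4: Sample variance = 1452.2222 / 8 = 181.5278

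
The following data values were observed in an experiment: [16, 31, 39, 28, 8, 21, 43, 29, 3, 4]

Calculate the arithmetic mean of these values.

22.2

Step 1: Sum all values: 16 + 31 + 39 + 28 + 8 + 21 + 43 + 29 + 3 + 4 = 222
Step 2: Count the number of values: n = 10
Step 3: Mean = sum / n = 222 / 10 = 22.2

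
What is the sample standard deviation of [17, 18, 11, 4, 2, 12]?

6.5625

Step 1: Compute the mean: 10.6667
Step 2: Sum of squared deviations from the mean: 215.3333
Step 3: Sample variance = 215.3333 / 5 = 43.0667
Step 4: Standard deviation = sqrt(43.0667) = 6.5625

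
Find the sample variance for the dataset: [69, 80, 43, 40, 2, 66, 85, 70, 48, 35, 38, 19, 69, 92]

679.2308

Step 1: Compute the mean: (69 + 80 + 43 + 40 + 2 + 66 + 85 + 70 + 48 + 35 + 38 + 19 + 69 + 92) / 14 = 54
Step 2: Compute squared deviations from the mean:
  (69 - 54)^2 = 225
  (80 - 54)^2 = 676
  (43 - 54)^2 = 121
  (40 - 54)^2 = 196
  (2 - 54)^2 = 2704
  (66 - 54)^2 = 144
  (85 - 54)^2 = 961
  (70 - 54)^2 = 256
  (48 - 54)^2 = 36
  (35 - 54)^2 = 361
  (38 - 54)^2 = 256
  (19 - 54)^2 = 1225
  (69 - 54)^2 = 225
  (92 - 54)^2 = 1444
Step 3: Sum of squared deviations = 8830
Step 4: Sample variance = 8830 / 13 = 679.2308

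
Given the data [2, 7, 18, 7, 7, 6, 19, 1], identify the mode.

7

Step 1: Count the frequency of each value:
  1: appears 1 time(s)
  2: appears 1 time(s)
  6: appears 1 time(s)
  7: appears 3 time(s)
  18: appears 1 time(s)
  19: appears 1 time(s)
Step 2: The value 7 appears most frequently (3 times).
Step 3: Mode = 7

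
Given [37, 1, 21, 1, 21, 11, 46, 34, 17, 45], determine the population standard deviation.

15.762

Step 1: Compute the mean: 23.4
Step 2: Sum of squared deviations from the mean: 2484.4
Step 3: Population variance = 2484.4 / 10 = 248.44
Step 4: Standard deviation = sqrt(248.44) = 15.762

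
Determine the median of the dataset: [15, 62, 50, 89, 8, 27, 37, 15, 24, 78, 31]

31

Step 1: Sort the data in ascending order: [8, 15, 15, 24, 27, 31, 37, 50, 62, 78, 89]
Step 2: The number of values is n = 11.
Step 3: Since n is odd, the median is the middle value at position 6: 31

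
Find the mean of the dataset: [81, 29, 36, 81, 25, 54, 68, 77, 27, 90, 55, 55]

56.5

Step 1: Sum all values: 81 + 29 + 36 + 81 + 25 + 54 + 68 + 77 + 27 + 90 + 55 + 55 = 678
Step 2: Count the number of values: n = 12
Step 3: Mean = sum / n = 678 / 12 = 56.5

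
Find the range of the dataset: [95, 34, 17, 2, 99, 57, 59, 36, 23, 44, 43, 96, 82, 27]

97

Step 1: Identify the maximum value: max = 99
Step 2: Identify the minimum value: min = 2
Step 3: Range = max - min = 99 - 2 = 97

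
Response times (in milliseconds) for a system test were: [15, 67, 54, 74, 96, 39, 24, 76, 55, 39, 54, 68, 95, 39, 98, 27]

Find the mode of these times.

39

Step 1: Count the frequency of each value:
  15: appears 1 time(s)
  24: appears 1 time(s)
  27: appears 1 time(s)
  39: appears 3 time(s)
  54: appears 2 time(s)
  55: appears 1 time(s)
  67: appears 1 time(s)
  68: appears 1 time(s)
  74: appears 1 time(s)
  76: appears 1 time(s)
  95: appears 1 time(s)
  96: appears 1 time(s)
  98: appears 1 time(s)
Step 2: The value 39 appears most frequently (3 times).
Step 3: Mode = 39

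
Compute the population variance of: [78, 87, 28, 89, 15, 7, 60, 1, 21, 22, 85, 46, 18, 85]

1043.4082

Step 1: Compute the mean: (78 + 87 + 28 + 89 + 15 + 7 + 60 + 1 + 21 + 22 + 85 + 46 + 18 + 85) / 14 = 45.8571
Step 2: Compute squared deviations from the mean:
  (78 - 45.8571)^2 = 1033.1633
  (87 - 45.8571)^2 = 1692.7347
  (28 - 45.8571)^2 = 318.8776
  (89 - 45.8571)^2 = 1861.3061
  (15 - 45.8571)^2 = 952.1633
  (7 - 45.8571)^2 = 1509.8776
  (60 - 45.8571)^2 = 200.0204
  (1 - 45.8571)^2 = 2012.1633
  (21 - 45.8571)^2 = 617.8776
  (22 - 45.8571)^2 = 569.1633
  (85 - 45.8571)^2 = 1532.1633
  (46 - 45.8571)^2 = 0.0204
  (18 - 45.8571)^2 = 776.0204
  (85 - 45.8571)^2 = 1532.1633
Step 3: Sum of squared deviations = 14607.7143
Step 4: Population variance = 14607.7143 / 14 = 1043.4082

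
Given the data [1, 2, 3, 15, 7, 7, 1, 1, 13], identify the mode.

1

Step 1: Count the frequency of each value:
  1: appears 3 time(s)
  2: appears 1 time(s)
  3: appears 1 time(s)
  7: appears 2 time(s)
  13: appears 1 time(s)
  15: appears 1 time(s)
Step 2: The value 1 appears most frequently (3 times).
Step 3: Mode = 1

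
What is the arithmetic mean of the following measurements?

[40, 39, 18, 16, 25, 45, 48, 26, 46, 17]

32

Step 1: Sum all values: 40 + 39 + 18 + 16 + 25 + 45 + 48 + 26 + 46 + 17 = 320
Step 2: Count the number of values: n = 10
Step 3: Mean = sum / n = 320 / 10 = 32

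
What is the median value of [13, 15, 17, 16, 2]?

15

Step 1: Sort the data in ascending order: [2, 13, 15, 16, 17]
Step 2: The number of values is n = 5.
Step 3: Since n is odd, the median is the middle value at position 3: 15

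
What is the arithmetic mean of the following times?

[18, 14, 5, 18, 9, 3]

11.1667

Step 1: Sum all values: 18 + 14 + 5 + 18 + 9 + 3 = 67
Step 2: Count the number of values: n = 6
Step 3: Mean = sum / n = 67 / 6 = 11.1667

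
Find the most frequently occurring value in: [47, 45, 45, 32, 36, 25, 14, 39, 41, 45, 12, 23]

45

Step 1: Count the frequency of each value:
  12: appears 1 time(s)
  14: appears 1 time(s)
  23: appears 1 time(s)
  25: appears 1 time(s)
  32: appears 1 time(s)
  36: appears 1 time(s)
  39: appears 1 time(s)
  41: appears 1 time(s)
  45: appears 3 time(s)
  47: appears 1 time(s)
Step 2: The value 45 appears most frequently (3 times).
Step 3: Mode = 45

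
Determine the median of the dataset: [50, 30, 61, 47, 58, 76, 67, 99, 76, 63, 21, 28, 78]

61

Step 1: Sort the data in ascending order: [21, 28, 30, 47, 50, 58, 61, 63, 67, 76, 76, 78, 99]
Step 2: The number of values is n = 13.
Step 3: Since n is odd, the median is the middle value at position 7: 61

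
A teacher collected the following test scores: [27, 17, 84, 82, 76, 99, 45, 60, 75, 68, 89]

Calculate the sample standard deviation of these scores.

26.0395

Step 1: Compute the mean: 65.6364
Step 2: Sum of squared deviations from the mean: 6780.5455
Step 3: Sample variance = 6780.5455 / 10 = 678.0545
Step 4: Standard deviation = sqrt(678.0545) = 26.0395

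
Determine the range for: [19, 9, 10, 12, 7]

12

Step 1: Identify the maximum value: max = 19
Step 2: Identify the minimum value: min = 7
Step 3: Range = max - min = 19 - 7 = 12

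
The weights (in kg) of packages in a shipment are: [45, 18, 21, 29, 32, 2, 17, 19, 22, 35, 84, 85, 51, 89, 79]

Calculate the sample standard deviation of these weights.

28.9947

Step 1: Compute the mean: 41.8667
Step 2: Sum of squared deviations from the mean: 11769.7333
Step 3: Sample variance = 11769.7333 / 14 = 840.6952
Step 4: Standard deviation = sqrt(840.6952) = 28.9947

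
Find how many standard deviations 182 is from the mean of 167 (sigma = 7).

2.1429

Step 1: Recall the z-score formula: z = (x - mu) / sigma
Step 2: Substitute values: z = (182 - 167) / 7
Step 3: z = 15 / 7 = 2.1429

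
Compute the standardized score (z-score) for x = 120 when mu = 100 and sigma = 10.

2

Step 1: Recall the z-score formula: z = (x - mu) / sigma
Step 2: Substitute values: z = (120 - 100) / 10
Step 3: z = 20 / 10 = 2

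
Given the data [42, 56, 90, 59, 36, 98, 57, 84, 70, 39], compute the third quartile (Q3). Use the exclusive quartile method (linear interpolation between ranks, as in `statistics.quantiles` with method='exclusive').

85.5

Step 1: Sort the data: [36, 39, 42, 56, 57, 59, 70, 84, 90, 98]
Step 2: n = 10
Step 3: Using the exclusive quartile method:
  Q1 = 41.25
  Q2 (median) = 58
  Q3 = 85.5
  IQR = Q3 - Q1 = 85.5 - 41.25 = 44.25
Step 4: Q3 = 85.5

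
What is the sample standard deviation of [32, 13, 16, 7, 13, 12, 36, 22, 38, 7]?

11.7492

Step 1: Compute the mean: 19.6
Step 2: Sum of squared deviations from the mean: 1242.4
Step 3: Sample variance = 1242.4 / 9 = 138.0444
Step 4: Standard deviation = sqrt(138.0444) = 11.7492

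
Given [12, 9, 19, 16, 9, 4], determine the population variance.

24.25

Step 1: Compute the mean: (12 + 9 + 19 + 16 + 9 + 4) / 6 = 11.5
Step 2: Compute squared deviations from the mean:
  (12 - 11.5)^2 = 0.25
  (9 - 11.5)^2 = 6.25
  (19 - 11.5)^2 = 56.25
  (16 - 11.5)^2 = 20.25
  (9 - 11.5)^2 = 6.25
  (4 - 11.5)^2 = 56.25
Step 3: Sum of squared deviations = 145.5
Step 4: Population variance = 145.5 / 6 = 24.25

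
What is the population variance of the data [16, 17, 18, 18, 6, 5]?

31.2222

Step 1: Compute the mean: (16 + 17 + 18 + 18 + 6 + 5) / 6 = 13.3333
Step 2: Compute squared deviations from the mean:
  (16 - 13.3333)^2 = 7.1111
  (17 - 13.3333)^2 = 13.4444
  (18 - 13.3333)^2 = 21.7778
  (18 - 13.3333)^2 = 21.7778
  (6 - 13.3333)^2 = 53.7778
  (5 - 13.3333)^2 = 69.4444
Step 3: Sum of squared deviations = 187.3333
Step 4: Population variance = 187.3333 / 6 = 31.2222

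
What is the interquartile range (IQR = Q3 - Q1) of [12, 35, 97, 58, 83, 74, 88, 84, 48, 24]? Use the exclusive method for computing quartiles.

52.75

Step 1: Sort the data: [12, 24, 35, 48, 58, 74, 83, 84, 88, 97]
Step 2: n = 10
Step 3: Using the exclusive quartile method:
  Q1 = 32.25
  Q2 (median) = 66
  Q3 = 85
  IQR = Q3 - Q1 = 85 - 32.25 = 52.75
Step 4: IQR = 52.75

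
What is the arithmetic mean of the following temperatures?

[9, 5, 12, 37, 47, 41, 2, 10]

20.375

Step 1: Sum all values: 9 + 5 + 12 + 37 + 47 + 41 + 2 + 10 = 163
Step 2: Count the number of values: n = 8
Step 3: Mean = sum / n = 163 / 8 = 20.375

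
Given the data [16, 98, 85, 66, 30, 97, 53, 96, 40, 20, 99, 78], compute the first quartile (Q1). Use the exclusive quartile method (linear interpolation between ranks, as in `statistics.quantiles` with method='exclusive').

32.5

Step 1: Sort the data: [16, 20, 30, 40, 53, 66, 78, 85, 96, 97, 98, 99]
Step 2: n = 12
Step 3: Using the exclusive quartile method:
  Q1 = 32.5
  Q2 (median) = 72
  Q3 = 96.75
  IQR = Q3 - Q1 = 96.75 - 32.5 = 64.25
Step 4: Q1 = 32.5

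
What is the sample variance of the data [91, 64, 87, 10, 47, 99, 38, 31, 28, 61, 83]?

873.4909

Step 1: Compute the mean: (91 + 64 + 87 + 10 + 47 + 99 + 38 + 31 + 28 + 61 + 83) / 11 = 58.0909
Step 2: Compute squared deviations from the mean:
  (91 - 58.0909)^2 = 1083.0083
  (64 - 58.0909)^2 = 34.9174
  (87 - 58.0909)^2 = 835.7355
  (10 - 58.0909)^2 = 2312.7355
  (47 - 58.0909)^2 = 123.0083
  (99 - 58.0909)^2 = 1673.5537
  (38 - 58.0909)^2 = 403.6446
  (31 - 58.0909)^2 = 733.9174
  (28 - 58.0909)^2 = 905.4628
  (61 - 58.0909)^2 = 8.4628
  (83 - 58.0909)^2 = 620.4628
Step 3: Sum of squared deviations = 8734.9091
Step 4: Sample variance = 8734.9091 / 10 = 873.4909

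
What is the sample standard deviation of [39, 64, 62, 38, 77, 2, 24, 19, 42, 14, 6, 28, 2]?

24.4658

Step 1: Compute the mean: 32.0769
Step 2: Sum of squared deviations from the mean: 7182.9231
Step 3: Sample variance = 7182.9231 / 12 = 598.5769
Step 4: Standard deviation = sqrt(598.5769) = 24.4658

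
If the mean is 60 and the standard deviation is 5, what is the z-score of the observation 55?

-1

Step 1: Recall the z-score formula: z = (x - mu) / sigma
Step 2: Substitute values: z = (55 - 60) / 5
Step 3: z = -5 / 5 = -1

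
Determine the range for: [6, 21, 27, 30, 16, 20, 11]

24

Step 1: Identify the maximum value: max = 30
Step 2: Identify the minimum value: min = 6
Step 3: Range = max - min = 30 - 6 = 24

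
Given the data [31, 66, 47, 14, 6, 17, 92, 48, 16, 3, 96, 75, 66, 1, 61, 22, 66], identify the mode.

66

Step 1: Count the frequency of each value:
  1: appears 1 time(s)
  3: appears 1 time(s)
  6: appears 1 time(s)
  14: appears 1 time(s)
  16: appears 1 time(s)
  17: appears 1 time(s)
  22: appears 1 time(s)
  31: appears 1 time(s)
  47: appears 1 time(s)
  48: appears 1 time(s)
  61: appears 1 time(s)
  66: appears 3 time(s)
  75: appears 1 time(s)
  92: appears 1 time(s)
  96: appears 1 time(s)
Step 2: The value 66 appears most frequently (3 times).
Step 3: Mode = 66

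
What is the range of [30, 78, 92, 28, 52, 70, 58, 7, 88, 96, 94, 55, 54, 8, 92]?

89

Step 1: Identify the maximum value: max = 96
Step 2: Identify the minimum value: min = 7
Step 3: Range = max - min = 96 - 7 = 89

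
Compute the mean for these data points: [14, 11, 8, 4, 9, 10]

9.3333

Step 1: Sum all values: 14 + 11 + 8 + 4 + 9 + 10 = 56
Step 2: Count the number of values: n = 6
Step 3: Mean = sum / n = 56 / 6 = 9.3333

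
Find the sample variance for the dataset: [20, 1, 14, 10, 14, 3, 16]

48.1429

Step 1: Compute the mean: (20 + 1 + 14 + 10 + 14 + 3 + 16) / 7 = 11.1429
Step 2: Compute squared deviations from the mean:
  (20 - 11.1429)^2 = 78.449
  (1 - 11.1429)^2 = 102.8776
  (14 - 11.1429)^2 = 8.1633
  (10 - 11.1429)^2 = 1.3061
  (14 - 11.1429)^2 = 8.1633
  (3 - 11.1429)^2 = 66.3061
  (16 - 11.1429)^2 = 23.5918
Step 3: Sum of squared deviations = 288.8571
Step 4: Sample variance = 288.8571 / 6 = 48.1429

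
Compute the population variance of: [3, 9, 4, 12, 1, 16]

28.25

Step 1: Compute the mean: (3 + 9 + 4 + 12 + 1 + 16) / 6 = 7.5
Step 2: Compute squared deviations from the mean:
  (3 - 7.5)^2 = 20.25
  (9 - 7.5)^2 = 2.25
  (4 - 7.5)^2 = 12.25
  (12 - 7.5)^2 = 20.25
  (1 - 7.5)^2 = 42.25
  (16 - 7.5)^2 = 72.25
Step 3: Sum of squared deviations = 169.5
Step 4: Population variance = 169.5 / 6 = 28.25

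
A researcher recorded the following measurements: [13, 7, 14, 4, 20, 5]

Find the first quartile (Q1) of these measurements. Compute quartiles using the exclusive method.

4.75

Step 1: Sort the data: [4, 5, 7, 13, 14, 20]
Step 2: n = 6
Step 3: Using the exclusive quartile method:
  Q1 = 4.75
  Q2 (median) = 10
  Q3 = 15.5
  IQR = Q3 - Q1 = 15.5 - 4.75 = 10.75
Step 4: Q1 = 4.75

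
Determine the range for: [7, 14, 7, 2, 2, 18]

16

Step 1: Identify the maximum value: max = 18
Step 2: Identify the minimum value: min = 2
Step 3: Range = max - min = 18 - 2 = 16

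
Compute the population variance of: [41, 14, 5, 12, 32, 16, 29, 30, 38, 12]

141.09

Step 1: Compute the mean: (41 + 14 + 5 + 12 + 32 + 16 + 29 + 30 + 38 + 12) / 10 = 22.9
Step 2: Compute squared deviations from the mean:
  (41 - 22.9)^2 = 327.61
  (14 - 22.9)^2 = 79.21
  (5 - 22.9)^2 = 320.41
  (12 - 22.9)^2 = 118.81
  (32 - 22.9)^2 = 82.81
  (16 - 22.9)^2 = 47.61
  (29 - 22.9)^2 = 37.21
  (30 - 22.9)^2 = 50.41
  (38 - 22.9)^2 = 228.01
  (12 - 22.9)^2 = 118.81
Step 3: Sum of squared deviations = 1410.9
Step 4: Population variance = 1410.9 / 10 = 141.09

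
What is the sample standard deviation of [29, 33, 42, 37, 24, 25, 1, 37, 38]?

12.33

Step 1: Compute the mean: 29.5556
Step 2: Sum of squared deviations from the mean: 1216.2222
Step 3: Sample variance = 1216.2222 / 8 = 152.0278
Step 4: Standard deviation = sqrt(152.0278) = 12.33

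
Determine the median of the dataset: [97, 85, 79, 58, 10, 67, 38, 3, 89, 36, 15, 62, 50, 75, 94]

62

Step 1: Sort the data in ascending order: [3, 10, 15, 36, 38, 50, 58, 62, 67, 75, 79, 85, 89, 94, 97]
Step 2: The number of values is n = 15.
Step 3: Since n is odd, the median is the middle value at position 8: 62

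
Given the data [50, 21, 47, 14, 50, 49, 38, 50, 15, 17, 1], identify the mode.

50

Step 1: Count the frequency of each value:
  1: appears 1 time(s)
  14: appears 1 time(s)
  15: appears 1 time(s)
  17: appears 1 time(s)
  21: appears 1 time(s)
  38: appears 1 time(s)
  47: appears 1 time(s)
  49: appears 1 time(s)
  50: appears 3 time(s)
Step 2: The value 50 appears most frequently (3 times).
Step 3: Mode = 50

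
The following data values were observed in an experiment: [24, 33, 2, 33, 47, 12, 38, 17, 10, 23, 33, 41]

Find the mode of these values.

33

Step 1: Count the frequency of each value:
  2: appears 1 time(s)
  10: appears 1 time(s)
  12: appears 1 time(s)
  17: appears 1 time(s)
  23: appears 1 time(s)
  24: appears 1 time(s)
  33: appears 3 time(s)
  38: appears 1 time(s)
  41: appears 1 time(s)
  47: appears 1 time(s)
Step 2: The value 33 appears most frequently (3 times).
Step 3: Mode = 33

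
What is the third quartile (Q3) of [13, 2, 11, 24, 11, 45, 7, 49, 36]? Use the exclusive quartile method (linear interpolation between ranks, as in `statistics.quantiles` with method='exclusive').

40.5

Step 1: Sort the data: [2, 7, 11, 11, 13, 24, 36, 45, 49]
Step 2: n = 9
Step 3: Using the exclusive quartile method:
  Q1 = 9
  Q2 (median) = 13
  Q3 = 40.5
  IQR = Q3 - Q1 = 40.5 - 9 = 31.5
Step 4: Q3 = 40.5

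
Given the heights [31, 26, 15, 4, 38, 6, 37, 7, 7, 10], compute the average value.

18.1

Step 1: Sum all values: 31 + 26 + 15 + 4 + 38 + 6 + 37 + 7 + 7 + 10 = 181
Step 2: Count the number of values: n = 10
Step 3: Mean = sum / n = 181 / 10 = 18.1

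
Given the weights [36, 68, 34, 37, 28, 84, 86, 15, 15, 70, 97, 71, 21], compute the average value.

50.9231

Step 1: Sum all values: 36 + 68 + 34 + 37 + 28 + 84 + 86 + 15 + 15 + 70 + 97 + 71 + 21 = 662
Step 2: Count the number of values: n = 13
Step 3: Mean = sum / n = 662 / 13 = 50.9231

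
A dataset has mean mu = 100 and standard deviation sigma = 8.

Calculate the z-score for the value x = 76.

-3

Step 1: Recall the z-score formula: z = (x - mu) / sigma
Step 2: Substitute values: z = (76 - 100) / 8
Step 3: z = -24 / 8 = -3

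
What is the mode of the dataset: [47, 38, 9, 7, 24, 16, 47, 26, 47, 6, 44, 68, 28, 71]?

47

Step 1: Count the frequency of each value:
  6: appears 1 time(s)
  7: appears 1 time(s)
  9: appears 1 time(s)
  16: appears 1 time(s)
  24: appears 1 time(s)
  26: appears 1 time(s)
  28: appears 1 time(s)
  38: appears 1 time(s)
  44: appears 1 time(s)
  47: appears 3 time(s)
  68: appears 1 time(s)
  71: appears 1 time(s)
Step 2: The value 47 appears most frequently (3 times).
Step 3: Mode = 47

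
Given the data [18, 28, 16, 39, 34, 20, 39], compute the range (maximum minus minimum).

23

Step 1: Identify the maximum value: max = 39
Step 2: Identify the minimum value: min = 16
Step 3: Range = max - min = 39 - 16 = 23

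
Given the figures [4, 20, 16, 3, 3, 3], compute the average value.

8.1667

Step 1: Sum all values: 4 + 20 + 16 + 3 + 3 + 3 = 49
Step 2: Count the number of values: n = 6
Step 3: Mean = sum / n = 49 / 6 = 8.1667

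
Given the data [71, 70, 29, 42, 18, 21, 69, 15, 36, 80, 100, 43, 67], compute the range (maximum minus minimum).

85

Step 1: Identify the maximum value: max = 100
Step 2: Identify the minimum value: min = 15
Step 3: Range = max - min = 100 - 15 = 85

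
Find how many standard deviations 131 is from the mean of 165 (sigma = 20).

-1.7

Step 1: Recall the z-score formula: z = (x - mu) / sigma
Step 2: Substitute values: z = (131 - 165) / 20
Step 3: z = -34 / 20 = -1.7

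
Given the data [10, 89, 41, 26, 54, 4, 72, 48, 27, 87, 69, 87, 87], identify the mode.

87

Step 1: Count the frequency of each value:
  4: appears 1 time(s)
  10: appears 1 time(s)
  26: appears 1 time(s)
  27: appears 1 time(s)
  41: appears 1 time(s)
  48: appears 1 time(s)
  54: appears 1 time(s)
  69: appears 1 time(s)
  72: appears 1 time(s)
  87: appears 3 time(s)
  89: appears 1 time(s)
Step 2: The value 87 appears most frequently (3 times).
Step 3: Mode = 87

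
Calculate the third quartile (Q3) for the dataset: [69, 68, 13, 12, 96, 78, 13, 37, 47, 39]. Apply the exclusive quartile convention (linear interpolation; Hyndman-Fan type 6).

71.25

Step 1: Sort the data: [12, 13, 13, 37, 39, 47, 68, 69, 78, 96]
Step 2: n = 10
Step 3: Using the exclusive quartile method:
  Q1 = 13
  Q2 (median) = 43
  Q3 = 71.25
  IQR = Q3 - Q1 = 71.25 - 13 = 58.25
Step 4: Q3 = 71.25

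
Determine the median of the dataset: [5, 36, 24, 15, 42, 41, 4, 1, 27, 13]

19.5

Step 1: Sort the data in ascending order: [1, 4, 5, 13, 15, 24, 27, 36, 41, 42]
Step 2: The number of values is n = 10.
Step 3: Since n is even, the median is the average of positions 5 and 6:
  Median = (15 + 24) / 2 = 19.5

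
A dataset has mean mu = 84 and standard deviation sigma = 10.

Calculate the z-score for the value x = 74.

-1

Step 1: Recall the z-score formula: z = (x - mu) / sigma
Step 2: Substitute values: z = (74 - 84) / 10
Step 3: z = -10 / 10 = -1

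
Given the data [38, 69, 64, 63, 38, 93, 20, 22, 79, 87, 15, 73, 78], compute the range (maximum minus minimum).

78

Step 1: Identify the maximum value: max = 93
Step 2: Identify the minimum value: min = 15
Step 3: Range = max - min = 93 - 15 = 78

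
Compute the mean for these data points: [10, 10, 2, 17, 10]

9.8

Step 1: Sum all values: 10 + 10 + 2 + 17 + 10 = 49
Step 2: Count the number of values: n = 5
Step 3: Mean = sum / n = 49 / 5 = 9.8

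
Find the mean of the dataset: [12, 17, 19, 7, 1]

11.2

Step 1: Sum all values: 12 + 17 + 19 + 7 + 1 = 56
Step 2: Count the number of values: n = 5
Step 3: Mean = sum / n = 56 / 5 = 11.2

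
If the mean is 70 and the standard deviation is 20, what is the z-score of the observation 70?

0

Step 1: Recall the z-score formula: z = (x - mu) / sigma
Step 2: Substitute values: z = (70 - 70) / 20
Step 3: z = 0 / 20 = 0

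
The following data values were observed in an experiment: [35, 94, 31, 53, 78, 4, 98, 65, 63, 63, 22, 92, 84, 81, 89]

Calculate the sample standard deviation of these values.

28.9874

Step 1: Compute the mean: 63.4667
Step 2: Sum of squared deviations from the mean: 11763.7333
Step 3: Sample variance = 11763.7333 / 14 = 840.2667
Step 4: Standard deviation = sqrt(840.2667) = 28.9874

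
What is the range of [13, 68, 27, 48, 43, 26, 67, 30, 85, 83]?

72

Step 1: Identify the maximum value: max = 85
Step 2: Identify the minimum value: min = 13
Step 3: Range = max - min = 85 - 13 = 72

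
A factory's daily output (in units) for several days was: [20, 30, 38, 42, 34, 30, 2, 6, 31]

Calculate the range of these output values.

40

Step 1: Identify the maximum value: max = 42
Step 2: Identify the minimum value: min = 2
Step 3: Range = max - min = 42 - 2 = 40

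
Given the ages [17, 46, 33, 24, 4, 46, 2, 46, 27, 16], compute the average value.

26.1

Step 1: Sum all values: 17 + 46 + 33 + 24 + 4 + 46 + 2 + 46 + 27 + 16 = 261
Step 2: Count the number of values: n = 10
Step 3: Mean = sum / n = 261 / 10 = 26.1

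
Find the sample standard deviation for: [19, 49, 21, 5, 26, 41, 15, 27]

14.0808

Step 1: Compute the mean: 25.375
Step 2: Sum of squared deviations from the mean: 1387.875
Step 3: Sample variance = 1387.875 / 7 = 198.2679
Step 4: Standard deviation = sqrt(198.2679) = 14.0808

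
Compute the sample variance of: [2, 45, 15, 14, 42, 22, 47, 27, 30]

240.1111

Step 1: Compute the mean: (2 + 45 + 15 + 14 + 42 + 22 + 47 + 27 + 30) / 9 = 27.1111
Step 2: Compute squared deviations from the mean:
  (2 - 27.1111)^2 = 630.5679
  (45 - 27.1111)^2 = 320.0123
  (15 - 27.1111)^2 = 146.679
  (14 - 27.1111)^2 = 171.9012
  (42 - 27.1111)^2 = 221.679
  (22 - 27.1111)^2 = 26.1235
  (47 - 27.1111)^2 = 395.5679
  (27 - 27.1111)^2 = 0.0123
  (30 - 27.1111)^2 = 8.3457
Step 3: Sum of squared deviations = 1920.8889
Step 4: Sample variance = 1920.8889 / 8 = 240.1111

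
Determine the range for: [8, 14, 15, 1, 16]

15

Step 1: Identify the maximum value: max = 16
Step 2: Identify the minimum value: min = 1
Step 3: Range = max - min = 16 - 1 = 15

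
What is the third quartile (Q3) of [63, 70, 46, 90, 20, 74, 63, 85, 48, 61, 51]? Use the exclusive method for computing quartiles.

74

Step 1: Sort the data: [20, 46, 48, 51, 61, 63, 63, 70, 74, 85, 90]
Step 2: n = 11
Step 3: Using the exclusive quartile method:
  Q1 = 48
  Q2 (median) = 63
  Q3 = 74
  IQR = Q3 - Q1 = 74 - 48 = 26
Step 4: Q3 = 74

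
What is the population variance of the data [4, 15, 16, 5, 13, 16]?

25.5833

Step 1: Compute the mean: (4 + 15 + 16 + 5 + 13 + 16) / 6 = 11.5
Step 2: Compute squared deviations from the mean:
  (4 - 11.5)^2 = 56.25
  (15 - 11.5)^2 = 12.25
  (16 - 11.5)^2 = 20.25
  (5 - 11.5)^2 = 42.25
  (13 - 11.5)^2 = 2.25
  (16 - 11.5)^2 = 20.25
Step 3: Sum of squared deviations = 153.5
Step 4: Population variance = 153.5 / 6 = 25.5833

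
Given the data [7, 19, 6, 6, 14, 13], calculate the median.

10

Step 1: Sort the data in ascending order: [6, 6, 7, 13, 14, 19]
Step 2: The number of values is n = 6.
Step 3: Since n is even, the median is the average of positions 3 and 4:
  Median = (7 + 13) / 2 = 10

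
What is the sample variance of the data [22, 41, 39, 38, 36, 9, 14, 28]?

149.4107

Step 1: Compute the mean: (22 + 41 + 39 + 38 + 36 + 9 + 14 + 28) / 8 = 28.375
Step 2: Compute squared deviations from the mean:
  (22 - 28.375)^2 = 40.6406
  (41 - 28.375)^2 = 159.3906
  (39 - 28.375)^2 = 112.8906
  (38 - 28.375)^2 = 92.6406
  (36 - 28.375)^2 = 58.1406
  (9 - 28.375)^2 = 375.3906
  (14 - 28.375)^2 = 206.6406
  (28 - 28.375)^2 = 0.1406
Step 3: Sum of squared deviations = 1045.875
Step 4: Sample variance = 1045.875 / 7 = 149.4107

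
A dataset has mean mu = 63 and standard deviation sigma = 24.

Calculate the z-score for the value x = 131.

2.8333

Step 1: Recall the z-score formula: z = (x - mu) / sigma
Step 2: Substitute values: z = (131 - 63) / 24
Step 3: z = 68 / 24 = 2.8333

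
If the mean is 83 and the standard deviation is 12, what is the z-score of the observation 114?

2.5833

Step 1: Recall the z-score formula: z = (x - mu) / sigma
Step 2: Substitute values: z = (114 - 83) / 12
Step 3: z = 31 / 12 = 2.5833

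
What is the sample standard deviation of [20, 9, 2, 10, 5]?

6.8337

Step 1: Compute the mean: 9.2
Step 2: Sum of squared deviations from the mean: 186.8
Step 3: Sample variance = 186.8 / 4 = 46.7
Step 4: Standard deviation = sqrt(46.7) = 6.8337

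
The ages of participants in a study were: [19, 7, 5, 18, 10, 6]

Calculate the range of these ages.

14

Step 1: Identify the maximum value: max = 19
Step 2: Identify the minimum value: min = 5
Step 3: Range = max - min = 19 - 5 = 14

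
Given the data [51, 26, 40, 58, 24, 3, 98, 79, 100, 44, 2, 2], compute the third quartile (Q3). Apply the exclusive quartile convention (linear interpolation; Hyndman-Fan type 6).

73.75

Step 1: Sort the data: [2, 2, 3, 24, 26, 40, 44, 51, 58, 79, 98, 100]
Step 2: n = 12
Step 3: Using the exclusive quartile method:
  Q1 = 8.25
  Q2 (median) = 42
  Q3 = 73.75
  IQR = Q3 - Q1 = 73.75 - 8.25 = 65.5
Step 4: Q3 = 73.75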